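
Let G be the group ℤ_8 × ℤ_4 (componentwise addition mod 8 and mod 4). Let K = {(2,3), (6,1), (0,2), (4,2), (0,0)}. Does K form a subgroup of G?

No

|K| = 5 does not divide |G| = 32, so by Lagrange K is not a subgroup.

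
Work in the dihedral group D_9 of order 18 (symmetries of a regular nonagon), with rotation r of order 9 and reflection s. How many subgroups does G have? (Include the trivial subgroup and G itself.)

16

|G| = 18, so by Lagrange every subgroup order divides 18. Divisors: 1, 2, 3, 6, 9, 18.
Subgroups by order — order 1: 1; order 2: 9; order 3: 1; order 6: 3; order 9: 1; order 18: 1.
Total: 1 + 9 + 1 + 3 + 1 + 1 = 16.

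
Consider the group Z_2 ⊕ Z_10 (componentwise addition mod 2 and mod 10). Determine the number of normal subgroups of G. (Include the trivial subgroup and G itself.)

G is abelian, so every subgroup is normal.
G has 10 subgroups in total, hence 10 normal subgroups.

10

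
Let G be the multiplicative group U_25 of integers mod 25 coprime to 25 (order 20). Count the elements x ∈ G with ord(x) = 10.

The elements of order 10 are: 4, 9, 14, 19.
That's 4.

4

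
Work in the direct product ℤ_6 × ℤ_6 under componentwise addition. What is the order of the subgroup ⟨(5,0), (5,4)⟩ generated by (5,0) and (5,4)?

18

|⟨(5,0)⟩| = 6 and |⟨(5,4)⟩| = 6, so |H| is a multiple of lcm(6, 6) = 6 and divides |G| = 36.
Closing under the operation: H = {(0,0), (0,2), (0,4), (1,0), (1,2), (1,4), (2,0), (2,2), (2,4), (3,0), (3,2), (3,4), (4,0), (4,2), (4,4), (5,0), (5,2), (5,4)}, so |H| = 18.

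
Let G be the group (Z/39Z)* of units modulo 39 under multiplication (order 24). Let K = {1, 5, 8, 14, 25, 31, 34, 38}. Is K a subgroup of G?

Yes

|K| = 8 divides |G| = 24, consistent with Lagrange.
K contains the identity, every element's inverse is in K, and K is closed under ·: it is a subgroup.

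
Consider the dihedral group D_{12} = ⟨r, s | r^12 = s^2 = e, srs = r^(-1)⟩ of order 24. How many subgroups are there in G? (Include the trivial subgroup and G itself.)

34

|G| = 24, so by Lagrange every subgroup order divides 24. Divisors: 1, 2, 3, 4, 6, 8, 12, 24.
Subgroups by order — order 1: 1; order 2: 13; order 3: 1; order 4: 7; order 6: 5; order 8: 3; order 12: 3; order 24: 1.
Total: 1 + 13 + 1 + 7 + 5 + 3 + 3 + 1 = 34.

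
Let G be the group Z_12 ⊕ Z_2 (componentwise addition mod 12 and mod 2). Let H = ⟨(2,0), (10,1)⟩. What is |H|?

|⟨(2,0)⟩| = 6 and |⟨(10,1)⟩| = 6, so |H| is a multiple of lcm(6, 6) = 6 and divides |G| = 24.
Closing under the operation: H = {(0,0), (0,1), (2,0), (2,1), (4,0), (4,1), (6,0), (6,1), (8,0), (8,1), (10,0), (10,1)}, so |H| = 12.

12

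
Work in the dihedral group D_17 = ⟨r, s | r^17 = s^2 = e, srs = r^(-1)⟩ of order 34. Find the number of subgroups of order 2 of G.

|G| = 34 and 2 | 34, so subgroups of order 2 are possible by Lagrange.
The subgroups of order 2 are: {e, r^10s}; {e, r^11s}; {e, r^12s}; {e, r^13s}; … (17 in all).
So G has 17 subgroups of order 2.

17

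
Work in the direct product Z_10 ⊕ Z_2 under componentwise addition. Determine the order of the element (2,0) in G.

5

The order of (2,0) in Z_10 × Z_2 is lcm(ord(2) in Z_10, ord(0) in Z_2).
ord(2) = 5 and ord(0) = 1, so |⟨(2,0)⟩| = lcm(5, 1) = 5.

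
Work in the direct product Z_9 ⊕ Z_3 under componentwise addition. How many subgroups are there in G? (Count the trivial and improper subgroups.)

10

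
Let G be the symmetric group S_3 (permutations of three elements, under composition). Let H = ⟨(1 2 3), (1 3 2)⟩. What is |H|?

|⟨(1 2 3)⟩| = 3 and |⟨(1 3 2)⟩| = 3, so |H| is a multiple of lcm(3, 3) = 3 and divides |G| = 6.
Closing under the operation: H = {e, (1 2 3), (1 3 2)}, so |H| = 3.

3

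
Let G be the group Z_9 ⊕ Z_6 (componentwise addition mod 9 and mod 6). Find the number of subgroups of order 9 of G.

|G| = 54 and 9 | 54, so subgroups of order 9 are possible by Lagrange.
The subgroups of order 9 are: {(0,0), (0,2), (0,4), (3,0), (3,2), (3,4), (6,0), (6,2), (6,4)}; {(0,0), (1,0), (2,0), (3,0), (4,0), (5,0), (6,0), (7,0), (8,0)}; {(0,0), (1,2), (2,4), (3,0), (4,2), (5,4), (6,0), (7,2), (8,4)}; {(0,0), (1,4), (2,2), (3,0), (4,4), (5,2), (6,0), (7,4), (8,2)}.
So G has 4 subgroups of order 9.

4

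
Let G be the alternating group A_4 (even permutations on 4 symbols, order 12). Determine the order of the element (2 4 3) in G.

Computing powers of (2 4 3): the smallest k with ((2 4 3))^k = e is k = 3.

3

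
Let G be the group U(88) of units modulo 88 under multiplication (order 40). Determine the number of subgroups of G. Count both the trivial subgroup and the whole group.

|G| = 40, so by Lagrange every subgroup order divides 40. Divisors: 1, 2, 4, 5, 8, 10, 20, 40.
Subgroups by order — order 1: 1; order 2: 7; order 4: 7; order 5: 1; order 8: 1; order 10: 7; order 20: 7; order 40: 1.
Total: 1 + 7 + 7 + 1 + 1 + 7 + 7 + 1 = 32.

32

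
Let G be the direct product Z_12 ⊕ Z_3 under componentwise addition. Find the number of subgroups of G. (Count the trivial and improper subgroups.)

|G| = 36, so by Lagrange every subgroup order divides 36. Divisors: 1, 2, 3, 4, 6, 9, 12, 18, 36.
Subgroups by order — order 1: 1; order 2: 1; order 3: 4; order 4: 1; order 6: 4; order 9: 1; order 12: 4; order 18: 1; order 36: 1.
Total: 1 + 1 + 4 + 1 + 4 + 1 + 4 + 1 + 1 = 18.

18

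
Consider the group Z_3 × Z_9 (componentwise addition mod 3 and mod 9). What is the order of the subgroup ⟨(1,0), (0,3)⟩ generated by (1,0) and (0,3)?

9

|⟨(1,0)⟩| = 3 and |⟨(0,3)⟩| = 3, so |H| is a multiple of lcm(3, 3) = 3 and divides |G| = 27.
Closing under the operation: H = {(0,0), (0,3), (0,6), (1,0), (1,3), (1,6), (2,0), (2,3), (2,6)}, so |H| = 9.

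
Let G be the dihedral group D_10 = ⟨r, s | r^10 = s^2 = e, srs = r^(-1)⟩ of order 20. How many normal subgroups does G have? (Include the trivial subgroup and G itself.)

7

G has 22 subgroups. Checking conjugation-invariance by order — order 1: 1/1 normal; order 2: 1/11 normal; order 4: 0/5 normal; order 5: 1/1 normal; order 10: 3/3 normal; order 20: 1/1 normal.
Total normal subgroups: 7.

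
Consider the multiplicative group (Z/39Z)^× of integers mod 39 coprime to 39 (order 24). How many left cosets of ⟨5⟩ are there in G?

|⟨5⟩| = 4 and |G| = 24.
By Lagrange, [G : H] = |G|/|H| = 24/4 = 6.

6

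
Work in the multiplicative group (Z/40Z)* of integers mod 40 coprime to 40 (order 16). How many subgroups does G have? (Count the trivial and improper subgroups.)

27

|G| = 16, so by Lagrange every subgroup order divides 16. Divisors: 1, 2, 4, 8, 16.
Subgroups by order — order 1: 1; order 2: 7; order 4: 11; order 8: 7; order 16: 1.
Total: 1 + 7 + 11 + 7 + 1 = 27.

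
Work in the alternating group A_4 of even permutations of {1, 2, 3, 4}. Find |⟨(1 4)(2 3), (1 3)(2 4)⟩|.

4

|⟨(1 4)(2 3)⟩| = 2 and |⟨(1 3)(2 4)⟩| = 2, so |H| is a multiple of lcm(2, 2) = 2 and divides |G| = 12.
Closing under the operation: H = {e, (1 2)(3 4), (1 3)(2 4), (1 4)(2 3)}, so |H| = 4.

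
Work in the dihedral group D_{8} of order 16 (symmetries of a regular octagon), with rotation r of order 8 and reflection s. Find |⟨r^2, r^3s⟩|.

|⟨r^2⟩| = 4 and |⟨r^3s⟩| = 2, so |H| is a multiple of lcm(4, 2) = 4 and divides |G| = 16.
Closing under the operation: H = {e, r^2, r^4, r^6, rs, r^3s, r^5s, r^7s}, so |H| = 8.

8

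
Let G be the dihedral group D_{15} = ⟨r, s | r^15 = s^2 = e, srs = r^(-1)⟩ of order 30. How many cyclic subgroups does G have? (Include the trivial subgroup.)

Group the elements of G by the cyclic subgroup they generate; each cyclic subgroup of order d accounts for φ(d) elements.
Cyclic subgroups by order — order 1: 1; order 2: 15; order 3: 1; order 5: 1; order 15: 1.
Total: 19.

19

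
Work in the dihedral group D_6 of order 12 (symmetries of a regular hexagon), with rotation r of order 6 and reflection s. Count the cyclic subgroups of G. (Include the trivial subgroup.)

A cyclic subgroup of order d is generated by each of its φ(d) elements of order d, so the cyclic subgroups of order d number (#elements of order d)/φ(d).
Cyclic subgroups by order — order 1: 1; order 2: 7; order 3: 1; order 6: 1.
Total: 10.

10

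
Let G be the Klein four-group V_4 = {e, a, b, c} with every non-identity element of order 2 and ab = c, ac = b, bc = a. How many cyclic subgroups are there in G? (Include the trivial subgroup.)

A cyclic subgroup of order d is generated by each of its φ(d) elements of order d, so the cyclic subgroups of order d number (#elements of order d)/φ(d).
Cyclic subgroups by order — order 1: 1; order 2: 3.
Total: 4.

4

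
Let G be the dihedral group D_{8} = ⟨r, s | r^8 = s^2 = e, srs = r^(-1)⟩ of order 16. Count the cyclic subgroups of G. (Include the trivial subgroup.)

Group the elements of G by the cyclic subgroup they generate; each cyclic subgroup of order d accounts for φ(d) elements.
Cyclic subgroups by order — order 1: 1; order 2: 9; order 4: 1; order 8: 1.
Total: 12.

12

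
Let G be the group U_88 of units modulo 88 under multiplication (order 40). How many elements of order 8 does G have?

0

No element of G has order 8 (even though 8 | 40).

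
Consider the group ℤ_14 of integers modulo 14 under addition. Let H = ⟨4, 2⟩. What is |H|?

7

|⟨4⟩| = 7 and |⟨2⟩| = 7, so |H| is a multiple of lcm(7, 7) = 7 and divides |G| = 14.
Closing under the operation: H = {0, 2, 4, 6, 8, 10, 12}, so |H| = 7.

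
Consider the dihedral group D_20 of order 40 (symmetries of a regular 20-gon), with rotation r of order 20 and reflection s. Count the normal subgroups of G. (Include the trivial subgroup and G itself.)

G has 48 subgroups. Checking conjugation-invariance by order — order 1: 1/1 normal; order 2: 1/21 normal; order 4: 1/11 normal; order 5: 1/1 normal; order 8: 0/5 normal; order 10: 1/5 normal; order 20: 3/3 normal; order 40: 1/1 normal.
Total normal subgroups: 9.

9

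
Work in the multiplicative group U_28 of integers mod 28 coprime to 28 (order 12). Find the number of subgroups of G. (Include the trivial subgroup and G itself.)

10

|G| = 12, so by Lagrange every subgroup order divides 12. Divisors: 1, 2, 3, 4, 6, 12.
Subgroups by order — order 1: 1; order 2: 3; order 3: 1; order 4: 1; order 6: 3; order 12: 1.
Total: 1 + 3 + 1 + 1 + 3 + 1 = 10.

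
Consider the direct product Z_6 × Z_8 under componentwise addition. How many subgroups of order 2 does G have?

|G| = 48 and 2 | 48, so subgroups of order 2 are possible by Lagrange.
The subgroups of order 2 are: {(0,0), (0,4)}; {(0,0), (3,0)}; {(0,0), (3,4)}.
So G has 3 subgroups of order 2.

3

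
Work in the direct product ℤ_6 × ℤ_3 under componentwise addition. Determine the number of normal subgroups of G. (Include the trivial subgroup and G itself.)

G is abelian, so every subgroup is normal.
G has 12 subgroups in total, hence 12 normal subgroups.

12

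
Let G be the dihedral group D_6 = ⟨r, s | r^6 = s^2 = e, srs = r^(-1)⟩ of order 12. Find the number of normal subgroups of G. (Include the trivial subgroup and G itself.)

G has 16 subgroups. Checking conjugation-invariance by order — order 1: 1/1 normal; order 2: 1/7 normal; order 3: 1/1 normal; order 4: 0/3 normal; order 6: 3/3 normal; order 12: 1/1 normal.
Total normal subgroups: 7.

7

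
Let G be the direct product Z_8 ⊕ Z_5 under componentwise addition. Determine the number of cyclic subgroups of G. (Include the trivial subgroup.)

8

A cyclic subgroup of order d is generated by each of its φ(d) elements of order d, so the cyclic subgroups of order d number (#elements of order d)/φ(d).
Cyclic subgroups by order — order 1: 1; order 2: 1; order 4: 1; order 5: 1; order 8: 1; order 10: 1; order 20: 1; order 40: 1.
Total: 8.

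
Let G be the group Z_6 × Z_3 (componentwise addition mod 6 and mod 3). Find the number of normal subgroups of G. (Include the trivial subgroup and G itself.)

12

G is abelian, so every subgroup is normal.
G has 12 subgroups in total, hence 12 normal subgroups.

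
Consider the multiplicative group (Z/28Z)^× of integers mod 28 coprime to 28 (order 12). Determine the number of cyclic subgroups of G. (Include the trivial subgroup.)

8

Group the elements of G by the cyclic subgroup they generate; each cyclic subgroup of order d accounts for φ(d) elements.
Cyclic subgroups by order — order 1: 1; order 2: 3; order 3: 1; order 6: 3.
Total: 8.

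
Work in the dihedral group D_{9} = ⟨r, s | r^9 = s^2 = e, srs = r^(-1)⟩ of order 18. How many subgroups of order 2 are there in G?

9

|G| = 18 and 2 | 18, so subgroups of order 2 are possible by Lagrange.
The subgroups of order 2 are: {e, r^2s}; {e, r^3s}; {e, r^4s}; {e, r^5s}; … (9 in all).
So G has 9 subgroups of order 2.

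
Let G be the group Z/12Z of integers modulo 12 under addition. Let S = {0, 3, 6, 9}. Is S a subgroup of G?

|S| = 4 divides |G| = 12, consistent with Lagrange.
S contains the identity, every element's inverse is in S, and S is closed under +: it is a subgroup.
In fact S = ⟨9⟩.

Yes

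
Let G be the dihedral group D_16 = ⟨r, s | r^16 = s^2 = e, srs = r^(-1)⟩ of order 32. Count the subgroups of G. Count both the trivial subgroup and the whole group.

36

|G| = 32, so by Lagrange every subgroup order divides 32. Divisors: 1, 2, 4, 8, 16, 32.
Subgroups by order — order 1: 1; order 2: 17; order 4: 9; order 8: 5; order 16: 3; order 32: 1.
Total: 1 + 17 + 9 + 5 + 3 + 1 = 36.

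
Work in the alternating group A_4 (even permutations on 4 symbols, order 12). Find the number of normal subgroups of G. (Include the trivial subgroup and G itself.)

3

G has 10 subgroups. Checking conjugation-invariance by order — order 1: 1/1 normal; order 2: 0/3 normal; order 3: 0/4 normal; order 4: 1/1 normal; order 12: 1/1 normal.
Total normal subgroups: 3.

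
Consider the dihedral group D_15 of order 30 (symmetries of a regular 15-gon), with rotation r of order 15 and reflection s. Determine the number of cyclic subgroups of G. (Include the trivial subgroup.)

19

Each element a generates a cyclic subgroup ⟨a⟩; distinct elements may generate the same one (a cyclic group of order d has φ(d) generators).
Cyclic subgroups by order — order 1: 1; order 2: 15; order 3: 1; order 5: 1; order 15: 1.
Total: 19.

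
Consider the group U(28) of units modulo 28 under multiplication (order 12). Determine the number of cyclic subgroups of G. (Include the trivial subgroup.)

8

Each element a generates a cyclic subgroup ⟨a⟩; distinct elements may generate the same one (a cyclic group of order d has φ(d) generators).
Cyclic subgroups by order — order 1: 1; order 2: 3; order 3: 1; order 6: 3.
Total: 8.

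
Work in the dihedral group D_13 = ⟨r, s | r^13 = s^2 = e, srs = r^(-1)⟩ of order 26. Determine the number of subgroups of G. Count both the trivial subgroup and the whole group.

16

|G| = 26, so by Lagrange every subgroup order divides 26. Divisors: 1, 2, 13, 26.
Subgroups by order — order 1: 1; order 2: 13; order 13: 1; order 26: 1.
Total: 1 + 13 + 1 + 1 = 16.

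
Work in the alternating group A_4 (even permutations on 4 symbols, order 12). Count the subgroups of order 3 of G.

4

|G| = 12 and 3 | 12, so subgroups of order 3 are possible by Lagrange.
The subgroups of order 3 are: {e, (1 2 3), (1 3 2)}; {e, (1 2 4), (1 4 2)}; {e, (1 3 4), (1 4 3)}; {e, (2 3 4), (2 4 3)}.
So G has 4 subgroups of order 3.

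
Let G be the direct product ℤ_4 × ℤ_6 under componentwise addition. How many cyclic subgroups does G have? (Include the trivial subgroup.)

Each element a generates a cyclic subgroup ⟨a⟩; distinct elements may generate the same one (a cyclic group of order d has φ(d) generators).
Cyclic subgroups by order — order 1: 1; order 2: 3; order 3: 1; order 4: 2; order 6: 3; order 12: 2.
Total: 12.

12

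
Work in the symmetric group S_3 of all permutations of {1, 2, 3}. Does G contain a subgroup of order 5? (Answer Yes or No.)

No

5 does not divide |G| = 6, so by Lagrange no subgroup of order 5 exists.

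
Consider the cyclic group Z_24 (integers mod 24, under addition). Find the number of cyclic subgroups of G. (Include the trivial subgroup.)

8

Each element a generates a cyclic subgroup ⟨a⟩; distinct elements may generate the same one (a cyclic group of order d has φ(d) generators).
Cyclic subgroups by order — order 1: 1; order 2: 1; order 3: 1; order 4: 1; order 6: 1; order 8: 1; order 12: 1; order 24: 1.
Total: 8.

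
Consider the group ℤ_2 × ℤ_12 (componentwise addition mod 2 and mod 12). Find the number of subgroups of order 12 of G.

|G| = 24 and 12 | 24, so subgroups of order 12 are possible by Lagrange.
The subgroups of order 12 are: {(0,0), (0,1), (0,2), (0,3), (0,4), (0,5), (0,6), (0,7), (0,8), (0,9), (0,10), (0,11)}; {(0,0), (0,2), (0,4), (0,6), (0,8), (0,10), (1,0), (1,2), (1,4), (1,6), (1,8), (1,10)}; {(0,0), (0,2), (0,4), (0,6), (0,8), (0,10), (1,1), (1,3), (1,5), (1,7), (1,9), (1,11)}.
So G has 3 subgroups of order 12.

3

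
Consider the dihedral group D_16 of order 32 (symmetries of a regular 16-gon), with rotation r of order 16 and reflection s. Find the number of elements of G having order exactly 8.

The elements of order 8 are: r^2, r^6, r^10, r^14.
That's 4.

4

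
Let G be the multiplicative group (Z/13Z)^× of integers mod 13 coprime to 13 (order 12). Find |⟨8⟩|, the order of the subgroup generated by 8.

4

Compute successive powers of 8 mod 13: 8, 12, 5, 1; 8^4 ≡ 1 (mod 13).
So |⟨8⟩| = 4.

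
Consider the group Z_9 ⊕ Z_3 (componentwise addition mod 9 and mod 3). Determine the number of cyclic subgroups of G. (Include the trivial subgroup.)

Each element a generates a cyclic subgroup ⟨a⟩; distinct elements may generate the same one (a cyclic group of order d has φ(d) generators).
Cyclic subgroups by order — order 1: 1; order 3: 4; order 9: 3.
Total: 8.

8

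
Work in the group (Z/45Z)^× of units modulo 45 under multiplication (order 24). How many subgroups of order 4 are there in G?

|G| = 24 and 4 | 24, so subgroups of order 4 are possible by Lagrange.
The subgroups of order 4 are: {1, 8, 17, 19}; {1, 19, 26, 44}; {1, 19, 28, 37}.
So G has 3 subgroups of order 4.

3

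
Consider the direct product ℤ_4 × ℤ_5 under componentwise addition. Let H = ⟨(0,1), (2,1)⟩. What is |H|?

10

|⟨(0,1)⟩| = 5 and |⟨(2,1)⟩| = 10, so |H| is a multiple of lcm(5, 10) = 10 and divides |G| = 20.
Closing under the operation: H = {(0,0), (0,1), (0,2), (0,3), (0,4), (2,0), (2,1), (2,2), (2,3), (2,4)}, so |H| = 10.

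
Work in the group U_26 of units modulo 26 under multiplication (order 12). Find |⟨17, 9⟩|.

|⟨17⟩| = 6 and |⟨9⟩| = 3, so |H| is a multiple of lcm(6, 3) = 6 and divides |G| = 12.
Closing under the operation: H = {1, 3, 9, 17, 23, 25}, so |H| = 6.

6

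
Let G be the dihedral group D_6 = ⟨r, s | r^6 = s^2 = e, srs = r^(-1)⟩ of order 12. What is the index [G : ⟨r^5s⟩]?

6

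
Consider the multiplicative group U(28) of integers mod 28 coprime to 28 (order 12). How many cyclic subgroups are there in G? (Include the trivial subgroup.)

A cyclic subgroup of order d is generated by each of its φ(d) elements of order d, so the cyclic subgroups of order d number (#elements of order d)/φ(d).
Cyclic subgroups by order — order 1: 1; order 2: 3; order 3: 1; order 6: 3.
Total: 8.

8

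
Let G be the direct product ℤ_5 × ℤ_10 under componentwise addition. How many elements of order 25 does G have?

0

An element (a,b) has order lcm(ord(a), ord(b)); count pairs with lcm equal to 25.
Enumerating gives 0 such elements.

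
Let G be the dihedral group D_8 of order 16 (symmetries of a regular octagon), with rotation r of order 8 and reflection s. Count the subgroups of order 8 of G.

3

|G| = 16 and 8 | 16, so subgroups of order 8 are possible by Lagrange.
The subgroups of order 8 are: {e, r, r^2, r^3, r^4, r^5, r^6, r^7}; {e, r^2, r^4, r^6, s, r^2s, r^4s, r^6s}; {e, r^2, r^4, r^6, rs, r^3s, r^5s, r^7s}.
So G has 3 subgroups of order 8.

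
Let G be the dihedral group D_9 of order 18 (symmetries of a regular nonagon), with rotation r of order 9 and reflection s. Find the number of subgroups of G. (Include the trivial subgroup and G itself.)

16

|G| = 18, so by Lagrange every subgroup order divides 18. Divisors: 1, 2, 3, 6, 9, 18.
Subgroups by order — order 1: 1; order 2: 9; order 3: 1; order 6: 3; order 9: 1; order 18: 1.
Total: 1 + 9 + 1 + 3 + 1 + 1 = 16.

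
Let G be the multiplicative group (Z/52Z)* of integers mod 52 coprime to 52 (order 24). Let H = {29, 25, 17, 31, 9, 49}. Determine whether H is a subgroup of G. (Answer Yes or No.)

No

The identity 1 ∉ H, so H is not a subgroup.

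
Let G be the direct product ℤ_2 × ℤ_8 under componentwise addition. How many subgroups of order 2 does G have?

|G| = 16 and 2 | 16, so subgroups of order 2 are possible by Lagrange.
The subgroups of order 2 are: {(0,0), (0,4)}; {(0,0), (1,0)}; {(0,0), (1,4)}.
So G has 3 subgroups of order 2.

3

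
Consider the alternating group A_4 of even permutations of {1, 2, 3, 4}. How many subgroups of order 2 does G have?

3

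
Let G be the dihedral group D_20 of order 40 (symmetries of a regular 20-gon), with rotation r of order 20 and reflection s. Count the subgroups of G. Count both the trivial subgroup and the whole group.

|G| = 40, so by Lagrange every subgroup order divides 40. Divisors: 1, 2, 4, 5, 8, 10, 20, 40.
Subgroups by order — order 1: 1; order 2: 21; order 4: 11; order 5: 1; order 8: 5; order 10: 5; order 20: 3; order 40: 1.
Total: 1 + 21 + 11 + 1 + 5 + 5 + 3 + 1 = 48.

48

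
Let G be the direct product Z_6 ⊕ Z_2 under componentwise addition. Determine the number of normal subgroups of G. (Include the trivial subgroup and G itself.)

10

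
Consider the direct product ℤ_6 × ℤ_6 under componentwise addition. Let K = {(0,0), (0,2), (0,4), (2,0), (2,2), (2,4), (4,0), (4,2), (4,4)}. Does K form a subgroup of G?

|K| = 9 divides |G| = 36, consistent with Lagrange.
K contains the identity, every element's inverse is in K, and K is closed under +: it is a subgroup.

Yes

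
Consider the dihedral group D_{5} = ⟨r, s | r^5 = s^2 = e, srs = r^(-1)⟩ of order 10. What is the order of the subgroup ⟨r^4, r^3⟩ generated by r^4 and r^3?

5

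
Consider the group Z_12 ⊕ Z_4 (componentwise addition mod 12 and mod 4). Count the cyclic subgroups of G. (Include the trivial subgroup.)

Group the elements of G by the cyclic subgroup they generate; each cyclic subgroup of order d accounts for φ(d) elements.
Cyclic subgroups by order — order 1: 1; order 2: 3; order 3: 1; order 4: 6; order 6: 3; order 12: 6.
Total: 20.

20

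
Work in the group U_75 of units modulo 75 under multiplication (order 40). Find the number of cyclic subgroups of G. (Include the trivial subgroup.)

Group the elements of G by the cyclic subgroup they generate; each cyclic subgroup of order d accounts for φ(d) elements.
Cyclic subgroups by order — order 1: 1; order 2: 3; order 4: 2; order 5: 1; order 10: 3; order 20: 2.
Total: 12.

12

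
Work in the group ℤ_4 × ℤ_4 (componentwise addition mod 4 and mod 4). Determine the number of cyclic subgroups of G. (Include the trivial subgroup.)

Group the elements of G by the cyclic subgroup they generate; each cyclic subgroup of order d accounts for φ(d) elements.
Cyclic subgroups by order — order 1: 1; order 2: 3; order 4: 6.
Total: 10.

10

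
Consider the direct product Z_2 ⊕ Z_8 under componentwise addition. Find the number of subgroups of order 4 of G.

|G| = 16 and 4 | 16, so subgroups of order 4 are possible by Lagrange.
The subgroups of order 4 are: {(0,0), (0,2), (0,4), (0,6)}; {(0,0), (0,4), (1,0), (1,4)}; {(0,0), (0,4), (1,2), (1,6)}.
So G has 3 subgroups of order 4.

3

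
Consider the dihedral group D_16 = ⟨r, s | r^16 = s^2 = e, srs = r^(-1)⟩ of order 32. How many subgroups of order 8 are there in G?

5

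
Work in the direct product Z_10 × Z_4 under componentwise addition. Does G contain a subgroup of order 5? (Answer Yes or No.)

Yes

5 | 40. A subgroup of order 5 is {(0,0), (2,0), (4,0), (6,0), (8,0)}.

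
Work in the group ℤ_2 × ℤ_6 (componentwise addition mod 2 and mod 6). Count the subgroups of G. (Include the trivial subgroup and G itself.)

10

|G| = 12, so by Lagrange every subgroup order divides 12. Divisors: 1, 2, 3, 4, 6, 12.
Subgroups by order — order 1: 1; order 2: 3; order 3: 1; order 4: 1; order 6: 3; order 12: 1.
Total: 1 + 3 + 1 + 1 + 3 + 1 = 10.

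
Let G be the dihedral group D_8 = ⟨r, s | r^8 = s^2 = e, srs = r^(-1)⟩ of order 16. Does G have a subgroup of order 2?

2 | 16. A subgroup of order 2 is {e, r^2s}.

Yes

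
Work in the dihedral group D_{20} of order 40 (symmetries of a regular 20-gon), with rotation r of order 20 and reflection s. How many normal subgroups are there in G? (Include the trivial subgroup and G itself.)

9

G has 48 subgroups. Checking conjugation-invariance by order — order 1: 1/1 normal; order 2: 1/21 normal; order 4: 1/11 normal; order 5: 1/1 normal; order 8: 0/5 normal; order 10: 1/5 normal; order 20: 3/3 normal; order 40: 1/1 normal.
Total normal subgroups: 9.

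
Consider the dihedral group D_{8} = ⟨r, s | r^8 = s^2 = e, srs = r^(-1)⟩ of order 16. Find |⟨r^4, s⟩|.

4

|⟨r^4⟩| = 2 and |⟨s⟩| = 2, so |H| is a multiple of lcm(2, 2) = 2 and divides |G| = 16.
Closing under the operation: H = {e, r^4, s, r^4s}, so |H| = 4.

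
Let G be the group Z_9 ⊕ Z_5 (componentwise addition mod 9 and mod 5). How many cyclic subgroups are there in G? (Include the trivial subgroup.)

6

A cyclic subgroup of order d is generated by each of its φ(d) elements of order d, so the cyclic subgroups of order d number (#elements of order d)/φ(d).
Cyclic subgroups by order — order 1: 1; order 3: 1; order 5: 1; order 9: 1; order 15: 1; order 45: 1.
Total: 6.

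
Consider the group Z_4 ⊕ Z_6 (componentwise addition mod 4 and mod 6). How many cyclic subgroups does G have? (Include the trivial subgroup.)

12

Each element a generates a cyclic subgroup ⟨a⟩; distinct elements may generate the same one (a cyclic group of order d has φ(d) generators).
Cyclic subgroups by order — order 1: 1; order 2: 3; order 3: 1; order 4: 2; order 6: 3; order 12: 2.
Total: 12.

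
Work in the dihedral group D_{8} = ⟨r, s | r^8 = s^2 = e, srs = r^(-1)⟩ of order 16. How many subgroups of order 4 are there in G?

|G| = 16 and 4 | 16, so subgroups of order 4 are possible by Lagrange.
The subgroups of order 4 are: {e, r^2, r^4, r^6}; {e, r^4, r^2s, r^6s}; {e, r^4, r^3s, r^7s}; {e, r^4, s, r^4s}; … (5 in all).
So G has 5 subgroups of order 4.

5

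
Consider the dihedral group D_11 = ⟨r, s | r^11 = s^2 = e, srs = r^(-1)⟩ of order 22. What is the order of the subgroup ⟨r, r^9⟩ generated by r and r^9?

|⟨r⟩| = 11 and |⟨r^9⟩| = 11, so |H| is a multiple of lcm(11, 11) = 11 and divides |G| = 22.
Closing under the operation: H = {e, r, r^2, r^3, r^4, r^5, r^6, r^7, r^8, r^9, r^10}, so |H| = 11.

11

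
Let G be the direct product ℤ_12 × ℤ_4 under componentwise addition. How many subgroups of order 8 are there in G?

|G| = 48 and 8 | 48, so subgroups of order 8 are possible by Lagrange.
The subgroups of order 8 are: {(0,0), (0,1), (0,2), (0,3), (6,0), (6,1), (6,2), (6,3)}; {(0,0), (0,2), (3,0), (3,2), (6,0), (6,2), (9,0), (9,2)}; {(0,0), (0,2), (3,1), (3,3), (6,0), (6,2), (9,1), (9,3)}.
So G has 3 subgroups of order 8.

3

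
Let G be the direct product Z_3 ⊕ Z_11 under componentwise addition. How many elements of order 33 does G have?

20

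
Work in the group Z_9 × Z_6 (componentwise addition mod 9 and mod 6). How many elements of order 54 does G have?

0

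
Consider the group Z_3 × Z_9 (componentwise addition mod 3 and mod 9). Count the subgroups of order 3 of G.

|G| = 27 and 3 | 27, so subgroups of order 3 are possible by Lagrange.
The subgroups of order 3 are: {(0,0), (0,3), (0,6)}; {(0,0), (1,0), (2,0)}; {(0,0), (1,3), (2,6)}; {(0,0), (1,6), (2,3)}.
So G has 4 subgroups of order 3.

4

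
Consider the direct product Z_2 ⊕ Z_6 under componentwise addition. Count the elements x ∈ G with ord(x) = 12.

An element (a,b) has order lcm(ord(a), ord(b)); count pairs with lcm equal to 12.
Enumerating gives 0 such elements.

0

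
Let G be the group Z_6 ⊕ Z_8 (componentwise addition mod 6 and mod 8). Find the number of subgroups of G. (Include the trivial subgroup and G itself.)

22

|G| = 48, so by Lagrange every subgroup order divides 48. Divisors: 1, 2, 3, 4, 6, 8, 12, 16, 24, 48.
Subgroups by order — order 1: 1; order 2: 3; order 3: 1; order 4: 3; order 6: 3; order 8: 3; order 12: 3; order 16: 1; order 24: 3; order 48: 1.
Total: 1 + 3 + 1 + 3 + 3 + 3 + 3 + 1 + 3 + 1 = 22.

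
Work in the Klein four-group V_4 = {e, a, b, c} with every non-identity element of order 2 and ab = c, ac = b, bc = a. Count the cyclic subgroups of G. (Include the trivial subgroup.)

4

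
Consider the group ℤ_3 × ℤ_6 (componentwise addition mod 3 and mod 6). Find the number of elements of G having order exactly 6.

An element (a,b) has order lcm(ord(a), ord(b)); count pairs with lcm equal to 6.
Enumerating gives 8 such elements.

8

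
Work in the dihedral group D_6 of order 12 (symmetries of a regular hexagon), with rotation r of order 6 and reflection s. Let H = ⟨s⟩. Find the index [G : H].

|⟨s⟩| = 2 and |G| = 12.
By Lagrange, [G : H] = |G|/|H| = 12/2 = 6.

6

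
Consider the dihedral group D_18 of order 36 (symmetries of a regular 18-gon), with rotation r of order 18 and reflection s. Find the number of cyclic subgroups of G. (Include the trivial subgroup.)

24

Each element a generates a cyclic subgroup ⟨a⟩; distinct elements may generate the same one (a cyclic group of order d has φ(d) generators).
Cyclic subgroups by order — order 1: 1; order 2: 19; order 3: 1; order 6: 1; order 9: 1; order 18: 1.
Total: 24.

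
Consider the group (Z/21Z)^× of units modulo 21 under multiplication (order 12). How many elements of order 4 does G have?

No element of G has order 4 (even though 4 | 12).

0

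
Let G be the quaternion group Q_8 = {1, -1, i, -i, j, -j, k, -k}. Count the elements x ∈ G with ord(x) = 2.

The elements of order 2 are: -1.
That's 1.

1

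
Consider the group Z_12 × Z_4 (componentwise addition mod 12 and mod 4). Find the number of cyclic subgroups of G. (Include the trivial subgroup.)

20

Group the elements of G by the cyclic subgroup they generate; each cyclic subgroup of order d accounts for φ(d) elements.
Cyclic subgroups by order — order 1: 1; order 2: 3; order 3: 1; order 4: 6; order 6: 3; order 12: 6.
Total: 20.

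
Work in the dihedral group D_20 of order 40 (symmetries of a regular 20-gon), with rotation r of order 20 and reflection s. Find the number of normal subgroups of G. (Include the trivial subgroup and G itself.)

9

G has 48 subgroups. Checking conjugation-invariance by order — order 1: 1/1 normal; order 2: 1/21 normal; order 4: 1/11 normal; order 5: 1/1 normal; order 8: 0/5 normal; order 10: 1/5 normal; order 20: 3/3 normal; order 40: 1/1 normal.
Total normal subgroups: 9.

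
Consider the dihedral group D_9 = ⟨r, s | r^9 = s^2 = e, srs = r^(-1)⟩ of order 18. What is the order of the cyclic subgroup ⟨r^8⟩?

Computing powers of r^8: the smallest k with (r^8)^k = e is k = 9.

9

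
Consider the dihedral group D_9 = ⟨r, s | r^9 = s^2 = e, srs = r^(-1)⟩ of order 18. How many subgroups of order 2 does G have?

|G| = 18 and 2 | 18, so subgroups of order 2 are possible by Lagrange.
The subgroups of order 2 are: {e, r^2s}; {e, r^3s}; {e, r^4s}; {e, r^5s}; … (9 in all).
So G has 9 subgroups of order 2.

9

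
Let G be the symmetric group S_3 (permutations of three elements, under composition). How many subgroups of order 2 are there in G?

3

|G| = 6 and 2 | 6, so subgroups of order 2 are possible by Lagrange.
The subgroups of order 2 are: {e, (1 2)}; {e, (1 3)}; {e, (2 3)}.
So G has 3 subgroups of order 2.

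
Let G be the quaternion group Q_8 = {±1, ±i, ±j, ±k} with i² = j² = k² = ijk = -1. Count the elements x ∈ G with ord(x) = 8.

No element of G has order 8 (even though 8 | 8).

0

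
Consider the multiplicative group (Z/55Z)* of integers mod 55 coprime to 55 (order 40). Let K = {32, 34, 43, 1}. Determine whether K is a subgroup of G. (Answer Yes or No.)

Yes

|K| = 4 divides |G| = 40, consistent with Lagrange.
K contains the identity, every element's inverse is in K, and K is closed under ·: it is a subgroup.
In fact K = ⟨32⟩.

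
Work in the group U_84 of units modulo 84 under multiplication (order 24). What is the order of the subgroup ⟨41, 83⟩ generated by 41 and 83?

4

|⟨41⟩| = 2 and |⟨83⟩| = 2, so |H| is a multiple of lcm(2, 2) = 2 and divides |G| = 24.
Closing under the operation: H = {1, 41, 43, 83}, so |H| = 4.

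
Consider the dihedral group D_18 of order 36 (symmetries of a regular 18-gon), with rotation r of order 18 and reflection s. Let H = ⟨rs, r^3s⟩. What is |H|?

|⟨rs⟩| = 2 and |⟨r^3s⟩| = 2, so |H| is a multiple of lcm(2, 2) = 2 and divides |G| = 36.
Closing under the operation: H = {e, r^2, r^4, r^6, r^8, r^10, r^12, r^14, r^16, rs, r^3s, r^5s, r^7s, r^9s, r^11s, r^13s, r^15s, r^17s}, so |H| = 18.

18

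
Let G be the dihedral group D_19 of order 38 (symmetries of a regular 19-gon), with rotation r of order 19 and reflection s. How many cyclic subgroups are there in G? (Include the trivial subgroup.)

21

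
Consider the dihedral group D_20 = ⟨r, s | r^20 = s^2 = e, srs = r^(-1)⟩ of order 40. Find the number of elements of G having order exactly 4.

The elements of order 4 are: r^5, r^15.
That's 2.

2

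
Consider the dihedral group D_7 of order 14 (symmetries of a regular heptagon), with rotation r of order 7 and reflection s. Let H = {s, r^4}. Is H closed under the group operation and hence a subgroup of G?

The identity e ∉ H, so H is not a subgroup.

No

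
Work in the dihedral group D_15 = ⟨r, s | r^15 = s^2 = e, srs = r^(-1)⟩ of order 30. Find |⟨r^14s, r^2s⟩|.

10

|⟨r^14s⟩| = 2 and |⟨r^2s⟩| = 2, so |H| is a multiple of lcm(2, 2) = 2 and divides |G| = 30.
Closing under the operation: H = {e, r^3, r^6, r^9, r^12, r^2s, r^5s, r^8s, r^11s, r^14s}, so |H| = 10.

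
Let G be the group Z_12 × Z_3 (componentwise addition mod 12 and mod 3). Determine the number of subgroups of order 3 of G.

4

|G| = 36 and 3 | 36, so subgroups of order 3 are possible by Lagrange.
The subgroups of order 3 are: {(0,0), (0,1), (0,2)}; {(0,0), (4,0), (8,0)}; {(0,0), (4,1), (8,2)}; {(0,0), (4,2), (8,1)}.
So G has 4 subgroups of order 3.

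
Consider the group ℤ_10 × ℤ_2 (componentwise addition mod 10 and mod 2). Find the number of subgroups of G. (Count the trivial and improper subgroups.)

|G| = 20, so by Lagrange every subgroup order divides 20. Divisors: 1, 2, 4, 5, 10, 20.
Subgroups by order — order 1: 1; order 2: 3; order 4: 1; order 5: 1; order 10: 3; order 20: 1.
Total: 1 + 3 + 1 + 1 + 3 + 1 = 10.

10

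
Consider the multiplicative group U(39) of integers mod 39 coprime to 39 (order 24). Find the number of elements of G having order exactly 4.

The elements of order 4 are: 5, 8, 31, 34.
That's 4.

4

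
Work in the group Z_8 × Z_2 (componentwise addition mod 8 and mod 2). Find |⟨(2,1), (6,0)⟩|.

8

|⟨(2,1)⟩| = 4 and |⟨(6,0)⟩| = 4, so |H| is a multiple of lcm(4, 4) = 4 and divides |G| = 16.
Closing under the operation: H = {(0,0), (0,1), (2,0), (2,1), (4,0), (4,1), (6,0), (6,1)}, so |H| = 8.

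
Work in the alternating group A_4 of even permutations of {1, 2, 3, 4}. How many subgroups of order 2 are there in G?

3

|G| = 12 and 2 | 12, so subgroups of order 2 are possible by Lagrange.
The subgroups of order 2 are: {e, (1 2)(3 4)}; {e, (1 3)(2 4)}; {e, (1 4)(2 3)}.
So G has 3 subgroups of order 2.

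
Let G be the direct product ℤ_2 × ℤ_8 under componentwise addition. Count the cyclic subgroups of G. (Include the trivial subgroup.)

Each element a generates a cyclic subgroup ⟨a⟩; distinct elements may generate the same one (a cyclic group of order d has φ(d) generators).
Cyclic subgroups by order — order 1: 1; order 2: 3; order 4: 2; order 8: 2.
Total: 8.

8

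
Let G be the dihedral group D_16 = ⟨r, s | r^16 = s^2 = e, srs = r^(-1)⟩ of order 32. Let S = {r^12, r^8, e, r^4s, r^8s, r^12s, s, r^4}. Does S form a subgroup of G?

|S| = 8 divides |G| = 32, consistent with Lagrange.
S contains the identity, every element's inverse is in S, and S is closed under ·: it is a subgroup.

Yes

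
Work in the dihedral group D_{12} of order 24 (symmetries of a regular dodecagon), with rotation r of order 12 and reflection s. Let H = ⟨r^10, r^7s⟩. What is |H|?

|⟨r^10⟩| = 6 and |⟨r^7s⟩| = 2, so |H| is a multiple of lcm(6, 2) = 6 and divides |G| = 24.
Closing under the operation: H = {e, r^2, r^4, r^6, r^8, r^10, rs, r^3s, r^5s, r^7s, r^9s, r^11s}, so |H| = 12.

12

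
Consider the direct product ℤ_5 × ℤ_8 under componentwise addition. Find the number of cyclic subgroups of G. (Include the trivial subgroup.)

8

Group the elements of G by the cyclic subgroup they generate; each cyclic subgroup of order d accounts for φ(d) elements.
Cyclic subgroups by order — order 1: 1; order 2: 1; order 4: 1; order 5: 1; order 8: 1; order 10: 1; order 20: 1; order 40: 1.
Total: 8.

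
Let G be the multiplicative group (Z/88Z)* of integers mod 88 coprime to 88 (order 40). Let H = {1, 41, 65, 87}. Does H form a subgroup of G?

41 ∈ H but its inverse 73 ∉ H, so H is not a subgroup.

No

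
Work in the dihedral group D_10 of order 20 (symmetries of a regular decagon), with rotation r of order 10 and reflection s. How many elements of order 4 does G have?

No element of G has order 4 (even though 4 | 20).

0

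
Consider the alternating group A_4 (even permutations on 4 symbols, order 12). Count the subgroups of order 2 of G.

|G| = 12 and 2 | 12, so subgroups of order 2 are possible by Lagrange.
The subgroups of order 2 are: {e, (1 2)(3 4)}; {e, (1 3)(2 4)}; {e, (1 4)(2 3)}.
So G has 3 subgroups of order 2.

3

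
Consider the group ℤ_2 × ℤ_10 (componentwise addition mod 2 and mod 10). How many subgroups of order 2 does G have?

3

|G| = 20 and 2 | 20, so subgroups of order 2 are possible by Lagrange.
The subgroups of order 2 are: {(0,0), (0,5)}; {(0,0), (1,0)}; {(0,0), (1,5)}.
So G has 3 subgroups of order 2.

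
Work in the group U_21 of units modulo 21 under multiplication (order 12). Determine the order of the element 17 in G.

Compute successive powers of 17 mod 21: 17, 16, 20, 4, 5, 1; 17^6 ≡ 1 (mod 21).
So |⟨17⟩| = 6.

6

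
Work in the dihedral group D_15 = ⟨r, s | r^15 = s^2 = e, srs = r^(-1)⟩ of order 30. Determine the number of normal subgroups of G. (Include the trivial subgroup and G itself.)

5

G has 28 subgroups. Checking conjugation-invariance by order — order 1: 1/1 normal; order 2: 0/15 normal; order 3: 1/1 normal; order 5: 1/1 normal; order 6: 0/5 normal; order 10: 0/3 normal; order 15: 1/1 normal; order 30: 1/1 normal.
Total normal subgroups: 5.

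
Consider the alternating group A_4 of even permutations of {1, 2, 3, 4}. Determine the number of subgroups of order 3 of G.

|G| = 12 and 3 | 12, so subgroups of order 3 are possible by Lagrange.
The subgroups of order 3 are: {e, (1 2 3), (1 3 2)}; {e, (1 2 4), (1 4 2)}; {e, (1 3 4), (1 4 3)}; {e, (2 3 4), (2 4 3)}.
So G has 4 subgroups of order 3.

4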